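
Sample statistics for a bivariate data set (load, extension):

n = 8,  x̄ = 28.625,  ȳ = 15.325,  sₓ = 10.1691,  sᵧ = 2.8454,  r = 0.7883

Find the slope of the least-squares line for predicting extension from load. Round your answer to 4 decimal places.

0.2206

b = r · sᵧ/sₓ = 0.7883 · 2.8454/10.1691 = 0.220573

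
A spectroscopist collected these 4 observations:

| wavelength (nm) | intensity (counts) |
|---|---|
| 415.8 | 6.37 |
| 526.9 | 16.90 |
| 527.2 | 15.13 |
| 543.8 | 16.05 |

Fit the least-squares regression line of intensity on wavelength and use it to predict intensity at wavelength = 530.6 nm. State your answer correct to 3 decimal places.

n = 4, Σx = 2013.7, Σy = 54.45, Σxy = 28257.782, Σx² = 1024171.53
Sxx = Σx² − (Σx)²/n = 1024171.53 − 1013746.9225 = 10424.6075
Sxy = Σxy − (Σx)(Σy)/n = 28257.782 − 27411.49125 = 846.29075
b = Sxy/Sxx = 846.29075/10424.6075 = 0.081182
a = ȳ − b·x̄ = 13.6125 − 0.081182·503.425 = -27.256561
ŷ(530.6) = a + b·530.6 = -27.256561 + 0.081182·530.6 = 15.818622

15.819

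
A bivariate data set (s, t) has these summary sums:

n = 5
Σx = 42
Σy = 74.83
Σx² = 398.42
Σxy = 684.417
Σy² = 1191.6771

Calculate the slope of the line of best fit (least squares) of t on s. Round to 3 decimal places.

Sxx = Σx² − (Σx)²/n = 398.42 − 352.8 = 45.62
Sxy = Σxy − (Σx)(Σy)/n = 684.417 − 628.572 = 55.845
b = Sxy/Sxx = 55.845/45.62 = 1.224134

1.224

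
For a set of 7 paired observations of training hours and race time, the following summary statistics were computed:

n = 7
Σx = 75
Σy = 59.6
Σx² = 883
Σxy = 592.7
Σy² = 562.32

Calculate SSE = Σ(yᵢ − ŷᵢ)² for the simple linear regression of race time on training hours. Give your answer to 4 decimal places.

Sxx = Σx² − (Σx)²/n = 883 − 803.571429 = 79.428571
Sxy = Σxy − (Σx)(Σy)/n = 592.7 − 638.571429 = -45.871429
Syy = Σy² − (Σy)²/n = 562.32 − 507.451429 = 54.868571
b = Sxy/Sxx = -45.871429/79.428571 = -0.577518
SSE = Syy − b·Sxy = 54.868571 − (-0.577518)·(-45.871429) = 28.376996

28.3770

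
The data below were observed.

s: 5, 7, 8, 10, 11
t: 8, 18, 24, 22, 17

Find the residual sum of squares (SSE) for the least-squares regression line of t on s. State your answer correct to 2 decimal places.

98.46

n = 5, Σx = 41, Σy = 89, Σxy = 765, Σx² = 359, Σy² = 1737
Sxx = Σx² − (Σx)²/n = 359 − 336.2 = 22.8
Sxy = Σxy − (Σx)(Σy)/n = 765 − 729.8 = 35.2
Syy = Σy² − (Σy)²/n = 1737 − 1584.2 = 152.8
b = Sxy/Sxx = 35.2/22.8 = 1.543860
SSE = Syy − b·Sxy = 152.8 − 1.543860·35.2 = 98.456140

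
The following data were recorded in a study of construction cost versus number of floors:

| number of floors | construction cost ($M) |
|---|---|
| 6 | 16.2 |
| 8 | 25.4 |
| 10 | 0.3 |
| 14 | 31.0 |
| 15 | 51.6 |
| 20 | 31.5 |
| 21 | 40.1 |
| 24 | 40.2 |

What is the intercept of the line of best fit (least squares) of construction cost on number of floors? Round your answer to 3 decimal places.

n = 8, Σx = 118, Σy = 236.3, Σxy = 3948.3, Σx² = 2038
Sxx = Σx² − (Σx)²/n = 2038 − 1740.5 = 297.5
Sxy = Σxy − (Σx)(Σy)/n = 3948.3 − 3485.425 = 462.875
b = Sxy/Sxx = 462.875/297.5 = 1.555882
a = ȳ − b·x̄ = 29.5375 − 1.555882·14.75 = 6.588235

6.588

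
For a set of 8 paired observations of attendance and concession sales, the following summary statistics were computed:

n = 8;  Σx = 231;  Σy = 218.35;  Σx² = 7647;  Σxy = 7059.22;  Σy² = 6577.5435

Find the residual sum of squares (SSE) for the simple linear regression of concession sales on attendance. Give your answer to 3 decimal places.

35.417

Sxx = Σx² − (Σx)²/n = 7647 − 6670.125 = 976.875
Sxy = Σxy − (Σx)(Σy)/n = 7059.22 − 6304.85625 = 754.36375
Syy = Σy² − (Σy)²/n = 6577.5435 − 5959.590313 = 617.953188
b = Sxy/Sxx = 754.36375/976.875 = 0.772221
SSE = Syy − b·Sxy = 617.953188 − 0.772221·754.36375 = 35.417380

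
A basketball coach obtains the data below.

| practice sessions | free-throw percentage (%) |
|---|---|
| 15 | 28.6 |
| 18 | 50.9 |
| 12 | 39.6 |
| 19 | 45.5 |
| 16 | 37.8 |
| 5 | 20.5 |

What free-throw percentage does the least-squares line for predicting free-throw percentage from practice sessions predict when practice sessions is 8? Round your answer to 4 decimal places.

26.0995

n = 6, Σx = 85, Σy = 222.9, Σxy = 3392.2, Σx² = 1335
Sxx = Σx² − (Σx)²/n = 1335 − 1204.166667 = 130.833333
Sxy = Σxy − (Σx)(Σy)/n = 3392.2 − 3157.75 = 234.45
b = Sxy/Sxx = 234.45/130.833333 = 1.791975
a = ȳ − b·x̄ = 37.15 − 1.791975·14.166667 = 11.763694
ŷ(8) = a + b·8 = 11.763694 + 1.791975·8 = 26.099490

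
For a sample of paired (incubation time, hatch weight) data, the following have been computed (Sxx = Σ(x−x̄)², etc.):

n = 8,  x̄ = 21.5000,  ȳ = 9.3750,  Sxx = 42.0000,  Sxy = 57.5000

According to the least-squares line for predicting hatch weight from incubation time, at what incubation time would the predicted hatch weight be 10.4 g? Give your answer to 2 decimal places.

22.25

b = Sxy/Sxx = 57.5/42 = 1.369048
a = ȳ − b·x̄ = 9.375 − 1.369048·21.5 = -20.059524
Set a + b·x = 10.4: x = (10.4 − (-20.059524)) / 1.369048 = 22.248696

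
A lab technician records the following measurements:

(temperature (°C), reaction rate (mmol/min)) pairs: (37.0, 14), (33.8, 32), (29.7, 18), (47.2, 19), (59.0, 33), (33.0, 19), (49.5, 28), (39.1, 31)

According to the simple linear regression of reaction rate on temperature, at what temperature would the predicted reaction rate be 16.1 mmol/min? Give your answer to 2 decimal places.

n = 8, Σx = 328.3, Σy = 194, Σxy = 8203.1, Σx² = 14170.43
Sxx = Σx² − (Σx)²/n = 14170.43 − 13472.61125 = 697.81875
Sxy = Σxy − (Σx)(Σy)/n = 8203.1 − 7961.275 = 241.825
b = Sxy/Sxx = 241.825/697.81875 = 0.346544
a = ȳ − b·x̄ = 24.25 − 0.346544·41.0375 = 10.028695
Set a + b·x = 16.1: x = (16.1 − 10.028695) / 0.346544 = 17.519573

17.52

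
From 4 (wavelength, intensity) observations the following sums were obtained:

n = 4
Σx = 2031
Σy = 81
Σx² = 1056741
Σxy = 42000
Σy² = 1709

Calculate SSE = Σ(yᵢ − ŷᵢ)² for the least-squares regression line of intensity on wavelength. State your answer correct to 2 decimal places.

Sxx = Σx² − (Σx)²/n = 1056741 − 1031240.25 = 25500.75
Sxy = Σxy − (Σx)(Σy)/n = 42000 − 41127.75 = 872.25
Syy = Σy² − (Σy)²/n = 1709 − 1640.25 = 68.75
b = Sxy/Sxx = 872.25/25500.75 = 0.034205
SSE = Syy − b·Sxy = 68.75 − 0.034205·872.25 = 38.914797

38.91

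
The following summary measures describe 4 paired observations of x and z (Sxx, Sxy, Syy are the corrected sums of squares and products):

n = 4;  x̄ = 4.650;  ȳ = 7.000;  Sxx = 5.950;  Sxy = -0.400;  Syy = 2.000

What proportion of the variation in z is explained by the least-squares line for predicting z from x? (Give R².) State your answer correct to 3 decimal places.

0.013

R² = Sxy²/(Sxx·Syy) = (-0.4)²/(5.95·2) = 0.013445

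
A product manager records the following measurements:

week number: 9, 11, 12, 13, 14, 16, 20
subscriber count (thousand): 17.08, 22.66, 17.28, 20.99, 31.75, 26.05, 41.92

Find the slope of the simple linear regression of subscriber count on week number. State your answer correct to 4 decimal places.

2.1986

n = 7, Σx = 95, Σy = 177.73, Σxy = 2582.91, Σx² = 1367
Sxx = Σx² − (Σx)²/n = 1367 − 1289.285714 = 77.714286
Sxy = Σxy − (Σx)(Σy)/n = 2582.91 − 2412.05 = 170.86
b = Sxy/Sxx = 170.86/77.714286 = 2.198566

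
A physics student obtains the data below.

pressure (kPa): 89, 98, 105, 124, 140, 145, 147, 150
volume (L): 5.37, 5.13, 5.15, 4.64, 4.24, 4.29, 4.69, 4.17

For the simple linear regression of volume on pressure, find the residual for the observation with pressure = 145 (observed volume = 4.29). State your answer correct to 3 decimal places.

n = 8, Σx = 998, Σy = 37.68, Σxy = 4627.36, Σx² = 128660
Sxx = Σx² − (Σx)²/n = 128660 − 124500.5 = 4159.5
Sxy = Σxy − (Σx)(Σy)/n = 4627.36 − 4700.58 = -73.22
b = Sxy/Sxx = -73.22/4159.5 = -0.017603
a = ȳ − b·x̄ = 4.71 − (-0.017603)·124.75 = 6.905984
ŷ(145) = 6.905984 + (-0.017603)·145 = 4.353538
residual = y − ŷ = 4.29 − 4.353538 = -0.063538

-0.064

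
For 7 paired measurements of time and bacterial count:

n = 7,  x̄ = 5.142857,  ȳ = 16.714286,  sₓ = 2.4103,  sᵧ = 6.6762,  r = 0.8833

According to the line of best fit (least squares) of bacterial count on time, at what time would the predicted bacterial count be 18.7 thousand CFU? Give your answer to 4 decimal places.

b = r · sᵧ/sₓ = 0.8833 · 6.6762/2.4103 = 2.446620
a = ȳ − b·x̄ = 16.714286 − 2.446620·5.142857 = 4.131671
Set a + b·x = 18.7: x = (18.7 − 4.131671) / 2.446620 = 5.954472

5.9545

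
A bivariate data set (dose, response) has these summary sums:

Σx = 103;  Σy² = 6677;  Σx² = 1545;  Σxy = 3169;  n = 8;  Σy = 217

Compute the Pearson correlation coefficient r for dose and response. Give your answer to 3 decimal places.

0.902

Sxx = Σx² − (Σx)²/n = 1545 − 1326.125 = 218.875
Sxy = Σxy − (Σx)(Σy)/n = 3169 − 2793.875 = 375.125
Syy = Σy² − (Σy)²/n = 6677 − 5886.125 = 790.875
r = Sxy/√(Sxx·Syy) = 375.125/√(173102.765625) = 375.125/416.056205 = 0.901621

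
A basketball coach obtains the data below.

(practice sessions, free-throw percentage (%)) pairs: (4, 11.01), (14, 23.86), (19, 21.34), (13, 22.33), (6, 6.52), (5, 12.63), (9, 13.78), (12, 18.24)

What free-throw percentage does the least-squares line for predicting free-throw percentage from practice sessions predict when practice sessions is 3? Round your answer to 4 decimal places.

8.8875

n = 8, Σx = 82, Σy = 129.71, Σxy = 1519, Σx² = 1028
Sxx = Σx² − (Σx)²/n = 1028 − 840.5 = 187.5
Sxy = Σxy − (Σx)(Σy)/n = 1519 − 1329.5275 = 189.4725
b = Sxy/Sxx = 189.4725/187.5 = 1.01052
a = ȳ − b·x̄ = 16.21375 − 1.01052·10.25 = 5.85592
ŷ(3) = a + b·3 = 5.85592 + 1.01052·3 = 8.88748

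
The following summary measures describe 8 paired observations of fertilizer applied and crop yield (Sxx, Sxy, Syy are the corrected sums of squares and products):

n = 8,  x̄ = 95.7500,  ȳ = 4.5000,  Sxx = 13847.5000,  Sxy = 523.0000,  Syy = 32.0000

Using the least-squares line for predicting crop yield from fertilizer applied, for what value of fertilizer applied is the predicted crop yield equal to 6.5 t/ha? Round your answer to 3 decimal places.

b = Sxy/Sxx = 523/13847.5 = 0.037769
a = ȳ − b·x̄ = 4.5 − 0.037769·95.75 = 0.883661
Set a + b·x = 6.5: x = (6.5 − 0.883661) / 0.037769 = 148.704111

148.704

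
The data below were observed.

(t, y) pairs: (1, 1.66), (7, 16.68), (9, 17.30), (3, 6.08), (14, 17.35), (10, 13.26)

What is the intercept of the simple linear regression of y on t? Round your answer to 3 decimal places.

3.162

n = 6, Σx = 44, Σy = 72.33, Σxy = 667.86, Σx² = 436
Sxx = Σx² − (Σx)²/n = 436 − 322.666667 = 113.333333
Sxy = Σxy − (Σx)(Σy)/n = 667.86 − 530.42 = 137.44
b = Sxy/Sxx = 137.44/113.333333 = 1.212706
a = ȳ − b·x̄ = 12.055 − 1.212706·7.333333 = 3.161824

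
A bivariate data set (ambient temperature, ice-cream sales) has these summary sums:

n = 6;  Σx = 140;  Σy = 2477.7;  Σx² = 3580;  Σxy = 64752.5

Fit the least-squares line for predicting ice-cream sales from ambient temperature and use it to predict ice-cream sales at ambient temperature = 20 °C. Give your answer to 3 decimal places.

Sxx = Σx² − (Σx)²/n = 3580 − 3266.666667 = 313.333333
Sxy = Σxy − (Σx)(Σy)/n = 64752.5 − 57813 = 6939.5
b = Sxy/Sxx = 6939.5/313.333333 = 22.147340
a = ȳ − b·x̄ = 412.95 − 22.147340·23.333333 = -103.821277
ŷ(20) = a + b·20 = -103.821277 + 22.147340·20 = 339.125532

339.126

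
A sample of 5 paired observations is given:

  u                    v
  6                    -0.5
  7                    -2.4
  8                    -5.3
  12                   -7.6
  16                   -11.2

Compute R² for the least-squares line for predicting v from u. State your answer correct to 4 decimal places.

n = 5, Σx = 49, Σy = -27, Σxy = -332.6, Σx² = 549, Σy² = 217.3
Sxx = Σx² − (Σx)²/n = 549 − 480.2 = 68.8
Sxy = Σxy − (Σx)(Σy)/n = -332.6 − (-264.6) = -68
Syy = Σy² − (Σy)²/n = 217.3 − 145.8 = 71.5
R² = Sxy²/(Sxx·Syy) = (-68)²/(68.8·71.5) = 0.939990

0.9400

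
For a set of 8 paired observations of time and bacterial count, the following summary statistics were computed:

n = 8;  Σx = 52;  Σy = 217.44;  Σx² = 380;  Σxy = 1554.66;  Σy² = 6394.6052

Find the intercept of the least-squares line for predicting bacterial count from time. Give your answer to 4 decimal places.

5.3121

Sxx = Σx² − (Σx)²/n = 380 − 338 = 42
Sxy = Σxy − (Σx)(Σy)/n = 1554.66 − 1413.36 = 141.3
b = Sxy/Sxx = 141.3/42 = 3.364286
a = ȳ − b·x̄ = 27.18 − 3.364286·6.5 = 5.312143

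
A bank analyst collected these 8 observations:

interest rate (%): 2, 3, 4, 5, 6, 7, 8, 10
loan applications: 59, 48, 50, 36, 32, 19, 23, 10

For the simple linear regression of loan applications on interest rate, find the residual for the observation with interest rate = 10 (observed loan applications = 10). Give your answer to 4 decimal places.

2.3158

n = 8, Σx = 45, Σy = 277, Σxy = 1251, Σx² = 303
Sxx = Σx² − (Σx)²/n = 303 − 253.125 = 49.875
Sxy = Σxy − (Σx)(Σy)/n = 1251 − 1558.125 = -307.125
b = Sxy/Sxx = -307.125/49.875 = -6.157895
a = ȳ − b·x̄ = 34.625 − (-6.157895)·5.625 = 69.263158
ŷ(10) = 69.263158 + (-6.157895)·10 = 7.684211
residual = y − ŷ = 10 − 7.684211 = 2.315789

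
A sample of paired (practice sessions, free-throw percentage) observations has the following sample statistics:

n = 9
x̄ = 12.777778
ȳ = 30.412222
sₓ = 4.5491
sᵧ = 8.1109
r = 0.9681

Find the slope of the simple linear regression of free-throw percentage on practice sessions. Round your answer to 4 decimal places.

1.7261

b = r · sᵧ/sₓ = 0.9681 · 8.1109/4.5491 = 1.726091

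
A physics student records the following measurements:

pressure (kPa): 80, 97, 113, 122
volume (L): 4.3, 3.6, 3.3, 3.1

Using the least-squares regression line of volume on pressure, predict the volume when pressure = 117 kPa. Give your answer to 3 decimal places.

3.185

n = 4, Σx = 412, Σy = 14.3, Σxy = 1444.3, Σx² = 43462
Sxx = Σx² − (Σx)²/n = 43462 − 42436 = 1026
Sxy = Σxy − (Σx)(Σy)/n = 1444.3 − 1472.9 = -28.6
b = Sxy/Sxx = -28.6/1026 = -0.027875
a = ȳ − b·x̄ = 3.575 − (-0.027875)·103 = 6.446150
ŷ(117) = a + b·117 = 6.446150 + (-0.027875)·117 = 3.184747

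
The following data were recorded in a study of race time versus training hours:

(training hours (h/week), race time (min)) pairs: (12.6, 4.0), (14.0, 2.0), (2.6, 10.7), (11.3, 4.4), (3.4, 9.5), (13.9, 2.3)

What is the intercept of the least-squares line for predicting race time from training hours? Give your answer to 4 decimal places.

12.2762

n = 6, Σx = 57.8, Σy = 32.9, Σxy = 220.21, Σx² = 693.98
Sxx = Σx² − (Σx)²/n = 693.98 − 556.806667 = 137.173333
Sxy = Σxy − (Σx)(Σy)/n = 220.21 − 316.936667 = -96.726667
b = Sxy/Sxx = -96.726667/137.173333 = -0.705142
a = ȳ − b·x̄ = 5.483333 − (-0.705142)·9.633333 = 12.276200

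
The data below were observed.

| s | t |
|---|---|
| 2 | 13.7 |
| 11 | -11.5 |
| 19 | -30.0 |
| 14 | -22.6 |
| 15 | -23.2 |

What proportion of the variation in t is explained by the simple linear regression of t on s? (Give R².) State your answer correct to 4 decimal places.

0.9830

n = 5, Σx = 61, Σy = -73.6, Σxy = -1333.5, Σx² = 907, Σy² = 2268.94
Sxx = Σx² − (Σx)²/n = 907 − 744.2 = 162.8
Sxy = Σxy − (Σx)(Σy)/n = -1333.5 − (-897.92) = -435.58
Syy = Σy² − (Σy)²/n = 2268.94 − 1083.392 = 1185.548
R² = Sxy²/(Sxx·Syy) = (-435.58)²/(162.8·1185.548) = 0.983020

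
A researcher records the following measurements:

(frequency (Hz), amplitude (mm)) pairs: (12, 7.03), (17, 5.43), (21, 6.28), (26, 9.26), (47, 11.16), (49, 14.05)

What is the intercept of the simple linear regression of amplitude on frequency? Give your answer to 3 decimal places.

3.343

n = 6, Σx = 172, Σy = 53.21, Σxy = 1762.28, Σx² = 6160
Sxx = Σx² − (Σx)²/n = 6160 − 4930.666667 = 1229.333333
Sxy = Σxy − (Σx)(Σy)/n = 1762.28 − 1525.353333 = 236.926667
b = Sxy/Sxx = 236.926667/1229.333333 = 0.192728
a = ȳ − b·x̄ = 8.868333 − 0.192728·28.666667 = 3.343471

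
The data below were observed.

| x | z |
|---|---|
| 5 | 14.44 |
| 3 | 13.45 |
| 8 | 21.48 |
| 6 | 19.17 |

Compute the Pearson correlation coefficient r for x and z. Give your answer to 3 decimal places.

n = 4, Σx = 22, Σy = 68.54, Σxy = 399.41, Σx² = 134, Σy² = 1218.2954
Sxx = Σx² − (Σx)²/n = 134 − 121 = 13
Sxy = Σxy − (Σx)(Σy)/n = 399.41 − 376.97 = 22.44
Syy = Σy² − (Σy)²/n = 1218.2954 − 1174.4329 = 43.8625
r = Sxy/√(Sxx·Syy) = 22.44/√(570.2125) = 22.44/23.879123 = 0.939733

0.940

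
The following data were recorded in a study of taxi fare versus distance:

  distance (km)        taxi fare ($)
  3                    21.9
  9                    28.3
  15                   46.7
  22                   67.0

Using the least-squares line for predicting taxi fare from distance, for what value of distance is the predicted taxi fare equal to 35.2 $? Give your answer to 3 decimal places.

n = 4, Σx = 49, Σy = 163.9, Σxy = 2494.9, Σx² = 799
Sxx = Σx² − (Σx)²/n = 799 − 600.25 = 198.75
Sxy = Σxy − (Σx)(Σy)/n = 2494.9 − 2007.775 = 487.125
b = Sxy/Sxx = 487.125/198.75 = 2.450943
a = ȳ − b·x̄ = 40.975 − 2.450943·12.25 = 10.950943
Set a + b·x = 35.2: x = (35.2 − 10.950943) / 2.450943 = 9.893764

9.894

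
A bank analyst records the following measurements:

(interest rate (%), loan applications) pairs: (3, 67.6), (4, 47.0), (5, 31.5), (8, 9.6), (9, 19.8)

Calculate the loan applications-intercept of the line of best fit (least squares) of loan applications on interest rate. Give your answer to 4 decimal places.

81.5433

n = 5, Σx = 29, Σy = 175.5, Σxy = 803.3, Σx² = 195
Sxx = Σx² − (Σx)²/n = 195 − 168.2 = 26.8
Sxy = Σxy − (Σx)(Σy)/n = 803.3 − 1017.9 = -214.6
b = Sxy/Sxx = -214.6/26.8 = -8.007463
a = ȳ − b·x̄ = 35.1 − (-8.007463)·5.8 = 81.543284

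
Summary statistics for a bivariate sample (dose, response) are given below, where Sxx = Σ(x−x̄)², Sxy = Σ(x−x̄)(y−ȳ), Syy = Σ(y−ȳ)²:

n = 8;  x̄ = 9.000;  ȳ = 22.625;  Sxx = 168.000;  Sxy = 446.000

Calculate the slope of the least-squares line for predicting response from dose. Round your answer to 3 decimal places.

b = Sxy/Sxx = 446/168 = 2.654762

2.655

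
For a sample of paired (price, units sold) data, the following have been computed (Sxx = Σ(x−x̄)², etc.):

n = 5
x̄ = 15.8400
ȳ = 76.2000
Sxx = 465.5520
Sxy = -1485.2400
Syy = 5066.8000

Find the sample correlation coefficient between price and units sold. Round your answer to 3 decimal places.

-0.967

r = Sxy/√(Sxx·Syy) = -1485.24/√(2358858.8736) = -1485.24/1535.857700 = -0.967043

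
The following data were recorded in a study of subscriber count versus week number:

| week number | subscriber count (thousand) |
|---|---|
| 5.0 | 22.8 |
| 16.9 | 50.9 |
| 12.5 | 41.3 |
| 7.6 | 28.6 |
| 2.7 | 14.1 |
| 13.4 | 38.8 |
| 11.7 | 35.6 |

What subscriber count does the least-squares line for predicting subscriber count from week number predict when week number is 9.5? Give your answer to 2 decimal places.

32.02

n = 7, Σx = 69.8, Σy = 232.1, Σxy = 2682.33, Σx² = 848.36
Sxx = Σx² − (Σx)²/n = 848.36 − 696.005714 = 152.354286
Sxy = Σxy − (Σx)(Σy)/n = 2682.33 − 2314.368571 = 367.961429
b = Sxy/Sxx = 367.961429/152.354286 = 2.415170
a = ȳ − b·x̄ = 33.157143 − 2.415170·9.971429 = 9.074452
ŷ(9.5) = a + b·9.5 = 9.074452 + 2.415170·9.5 = 32.018563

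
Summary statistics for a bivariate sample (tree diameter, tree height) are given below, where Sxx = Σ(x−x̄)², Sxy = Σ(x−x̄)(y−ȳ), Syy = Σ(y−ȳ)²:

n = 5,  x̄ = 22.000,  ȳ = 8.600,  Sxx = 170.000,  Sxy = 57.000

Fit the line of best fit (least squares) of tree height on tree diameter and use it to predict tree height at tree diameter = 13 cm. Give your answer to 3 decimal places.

5.582

b = Sxy/Sxx = 57/170 = 0.335294
a = ȳ − b·x̄ = 8.6 − 0.335294·22 = 1.223529
ŷ(13) = a + b·13 = 1.223529 + 0.335294·13 = 5.582353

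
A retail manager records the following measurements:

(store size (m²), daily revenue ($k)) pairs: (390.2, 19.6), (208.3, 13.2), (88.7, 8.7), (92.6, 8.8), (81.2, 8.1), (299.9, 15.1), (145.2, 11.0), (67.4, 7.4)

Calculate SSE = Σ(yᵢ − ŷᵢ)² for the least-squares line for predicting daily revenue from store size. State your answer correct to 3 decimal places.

n = 8, Σx = 1373.5, Σy = 91.9, Σxy = 19266.22, Σx² = 334246.63, Σy² = 1180.91
Sxx = Σx² − (Σx)²/n = 334246.63 − 235812.78125 = 98433.84875
Sxy = Σxy − (Σx)(Σy)/n = 19266.22 − 15778.08125 = 3488.13875
Syy = Σy² − (Σy)²/n = 1180.91 − 1055.70125 = 125.20875
b = Sxy/Sxx = 3488.13875/98433.84875 = 0.035436
SSE = Syy − b·Sxy = 125.20875 − 0.035436·3488.13875 = 1.601758

1.602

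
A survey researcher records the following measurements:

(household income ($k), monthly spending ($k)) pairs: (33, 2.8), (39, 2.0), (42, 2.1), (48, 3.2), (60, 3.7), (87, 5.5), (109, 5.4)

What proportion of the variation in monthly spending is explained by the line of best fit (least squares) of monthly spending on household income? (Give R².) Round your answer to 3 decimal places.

n = 7, Σx = 418, Σy = 24.7, Σxy = 1701.3, Σx² = 29728, Σy² = 99.59
Sxx = Σx² − (Σx)²/n = 29728 − 24960.571429 = 4767.428571
Sxy = Σxy − (Σx)(Σy)/n = 1701.3 − 1474.942857 = 226.357143
Syy = Σy² − (Σy)²/n = 99.59 − 87.155714 = 12.434286
R² = Sxy²/(Sxx·Syy) = (226.357143)²/(4767.428571·12.434286) = 0.864338

0.864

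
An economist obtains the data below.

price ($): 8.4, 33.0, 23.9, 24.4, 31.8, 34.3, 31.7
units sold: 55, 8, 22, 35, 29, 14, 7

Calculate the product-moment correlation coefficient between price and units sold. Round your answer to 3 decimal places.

n = 7, Σx = 187.5, Σy = 170, Σxy = 3730.1, Σx² = 5518.75, Σy² = 5884
Sxx = Σx² − (Σx)²/n = 5518.75 − 5022.321429 = 496.428571
Sxy = Σxy − (Σx)(Σy)/n = 3730.1 − 4553.571429 = -823.471429
Syy = Σy² − (Σy)²/n = 5884 − 4128.571429 = 1755.428571
r = Sxy/√(Sxx·Syy) = -823.471429/√(871444.897959) = -823.471429/933.512131 = -0.882122

-0.882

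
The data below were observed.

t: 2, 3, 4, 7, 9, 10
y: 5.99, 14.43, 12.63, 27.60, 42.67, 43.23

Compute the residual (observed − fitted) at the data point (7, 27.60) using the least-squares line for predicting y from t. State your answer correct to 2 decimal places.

n = 6, Σx = 35, Σy = 146.55, Σxy = 1115.32, Σx² = 259
Sxx = Σx² − (Σx)²/n = 259 − 204.166667 = 54.833333
Sxy = Σxy − (Σx)(Σy)/n = 1115.32 − 854.875 = 260.445
b = Sxy/Sxx = 260.445/54.833333 = 4.749757
a = ȳ − b·x̄ = 24.425 − 4.749757·5.833333 = -3.281915
ŷ(7) = -3.281915 + 4.749757·7 = 29.966383
residual = y − ŷ = 27.60 − 29.966383 = -2.366383

-2.37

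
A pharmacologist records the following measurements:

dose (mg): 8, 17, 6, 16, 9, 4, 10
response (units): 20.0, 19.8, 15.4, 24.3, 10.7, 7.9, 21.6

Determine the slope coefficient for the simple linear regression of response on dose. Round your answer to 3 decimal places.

0.878

n = 7, Σx = 70, Σy = 119.7, Σxy = 1321.7, Σx² = 842
Sxx = Σx² − (Σx)²/n = 842 − 700 = 142
Sxy = Σxy − (Σx)(Σy)/n = 1321.7 − 1197 = 124.7
b = Sxy/Sxx = 124.7/142 = 0.878169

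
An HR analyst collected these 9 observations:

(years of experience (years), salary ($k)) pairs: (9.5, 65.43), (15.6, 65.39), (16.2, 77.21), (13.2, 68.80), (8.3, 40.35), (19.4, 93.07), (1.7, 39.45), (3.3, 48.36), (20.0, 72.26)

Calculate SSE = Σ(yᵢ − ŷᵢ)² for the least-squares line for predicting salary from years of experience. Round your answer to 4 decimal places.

n = 9, Σx = 107.2, Σy = 570.32, Σxy = 7612.947, Σx² = 1629.32, Σy² = 38658.4082
Sxx = Σx² − (Σx)²/n = 1629.32 − 1276.871111 = 352.448889
Sxy = Σxy − (Σx)(Σy)/n = 7612.947 − 6793.144889 = 819.802111
Syy = Σy² − (Σy)²/n = 38658.4082 − 36140.544711 = 2517.863489
b = Sxy/Sxx = 819.802111/352.448889 = 2.326017
SSE = Syy − b·Sxy = 2517.863489 − 2.326017·819.802111 = 610.989833

610.9898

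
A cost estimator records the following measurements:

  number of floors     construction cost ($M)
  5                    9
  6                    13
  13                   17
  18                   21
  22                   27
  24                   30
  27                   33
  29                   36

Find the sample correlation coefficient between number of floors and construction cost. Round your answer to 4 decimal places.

n = 8, Σx = 144, Σy = 186, Σxy = 3971, Σx² = 3184, Σy² = 4994
Sxx = Σx² − (Σx)²/n = 3184 − 2592 = 592
Sxy = Σxy − (Σx)(Σy)/n = 3971 − 3348 = 623
Syy = Σy² − (Σy)²/n = 4994 − 4324.5 = 669.5
r = Sxy/√(Sxx·Syy) = 623/√(396344) = 623/629.558576 = 0.989582

0.9896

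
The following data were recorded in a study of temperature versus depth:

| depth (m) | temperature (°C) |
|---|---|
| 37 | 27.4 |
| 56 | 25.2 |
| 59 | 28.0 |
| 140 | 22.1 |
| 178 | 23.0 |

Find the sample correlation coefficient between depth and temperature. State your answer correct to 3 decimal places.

n = 5, Σx = 470, Σy = 125.7, Σxy = 11265, Σx² = 59270, Σy² = 3187.21
Sxx = Σx² − (Σx)²/n = 59270 − 44180 = 15090
Sxy = Σxy − (Σx)(Σy)/n = 11265 − 11815.8 = -550.8
Syy = Σy² − (Σy)²/n = 3187.21 − 3160.098 = 27.112
r = Sxy/√(Sxx·Syy) = -550.8/√(409120.08) = -550.8/639.624953 = -0.861130

-0.861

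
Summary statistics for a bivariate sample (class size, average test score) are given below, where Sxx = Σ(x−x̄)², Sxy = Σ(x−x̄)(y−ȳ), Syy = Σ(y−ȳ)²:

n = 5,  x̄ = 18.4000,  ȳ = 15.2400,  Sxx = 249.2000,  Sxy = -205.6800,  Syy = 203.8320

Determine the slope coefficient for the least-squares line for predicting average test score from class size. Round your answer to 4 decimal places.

-0.8254

b = Sxy/Sxx = -205.68/249.2 = -0.825361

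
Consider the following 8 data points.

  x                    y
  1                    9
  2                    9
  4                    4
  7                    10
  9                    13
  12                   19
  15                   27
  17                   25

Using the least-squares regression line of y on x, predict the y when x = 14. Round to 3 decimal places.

21.682

n = 8, Σx = 67, Σy = 116, Σxy = 1288, Σx² = 809
Sxx = Σx² − (Σx)²/n = 809 − 561.125 = 247.875
Sxy = Σxy − (Σx)(Σy)/n = 1288 − 971.5 = 316.5
b = Sxy/Sxx = 316.5/247.875 = 1.276853
a = ȳ − b·x̄ = 14.5 − 1.276853·8.375 = 3.806354
ŷ(14) = a + b·14 = 3.806354 + 1.276853·14 = 21.682300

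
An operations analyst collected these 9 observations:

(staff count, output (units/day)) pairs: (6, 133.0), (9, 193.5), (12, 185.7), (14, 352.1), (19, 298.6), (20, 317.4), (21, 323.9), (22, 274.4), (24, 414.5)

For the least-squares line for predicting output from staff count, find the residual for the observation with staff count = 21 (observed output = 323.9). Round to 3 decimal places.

-8.653

n = 9, Σx = 147, Σy = 2493.1, Σxy = 44505.4, Σx² = 2719
Sxx = Σx² − (Σx)²/n = 2719 − 2401 = 318
Sxy = Σxy − (Σx)(Σy)/n = 44505.4 − 40720.633333 = 3784.766667
b = Sxy/Sxx = 3784.766667/318 = 11.901782
a = ȳ − b·x̄ = 277.011111 − 11.901782·16.333333 = 82.615339
ŷ(21) = 82.615339 + 11.901782·21 = 332.552760
residual = y − ŷ = 323.9 − 332.552760 = -8.652760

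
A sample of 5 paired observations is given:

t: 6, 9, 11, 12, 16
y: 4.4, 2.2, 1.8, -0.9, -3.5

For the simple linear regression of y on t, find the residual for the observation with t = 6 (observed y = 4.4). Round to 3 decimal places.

n = 5, Σx = 54, Σy = 4, Σxy = -0.8, Σx² = 638
Sxx = Σx² − (Σx)²/n = 638 − 583.2 = 54.8
Sxy = Σxy − (Σx)(Σy)/n = -0.8 − 43.2 = -44
b = Sxy/Sxx = -44/54.8 = -0.802920
a = ȳ − b·x̄ = 0.8 − (-0.802920)·10.8 = 9.471533
ŷ(6) = 9.471533 + (-0.802920)·6 = 4.654015
residual = y − ŷ = 4.4 − 4.654015 = -0.254015

-0.254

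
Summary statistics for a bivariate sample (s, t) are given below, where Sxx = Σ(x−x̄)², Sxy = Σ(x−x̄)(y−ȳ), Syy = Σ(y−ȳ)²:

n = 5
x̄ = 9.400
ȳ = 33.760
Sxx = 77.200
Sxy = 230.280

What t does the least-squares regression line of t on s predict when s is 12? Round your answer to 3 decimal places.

b = Sxy/Sxx = 230.28/77.2 = 2.982902
a = ȳ − b·x̄ = 33.76 − 2.982902·9.4 = 5.720725
ŷ(12) = a + b·12 = 5.720725 + 2.982902·12 = 41.515544

41.516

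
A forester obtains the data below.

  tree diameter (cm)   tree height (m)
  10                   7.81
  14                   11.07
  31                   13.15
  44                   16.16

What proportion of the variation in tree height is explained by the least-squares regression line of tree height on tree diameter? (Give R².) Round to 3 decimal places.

0.920

n = 4, Σx = 99, Σy = 48.19, Σxy = 1351.77, Σx² = 3193, Σy² = 617.6091
Sxx = Σx² − (Σx)²/n = 3193 − 2450.25 = 742.75
Sxy = Σxy − (Σx)(Σy)/n = 1351.77 − 1192.7025 = 159.0675
Syy = Σy² − (Σy)²/n = 617.6091 − 580.569025 = 37.040075
R² = Sxy²/(Sxx·Syy) = (159.0675)²/(742.75·37.040075) = 0.919705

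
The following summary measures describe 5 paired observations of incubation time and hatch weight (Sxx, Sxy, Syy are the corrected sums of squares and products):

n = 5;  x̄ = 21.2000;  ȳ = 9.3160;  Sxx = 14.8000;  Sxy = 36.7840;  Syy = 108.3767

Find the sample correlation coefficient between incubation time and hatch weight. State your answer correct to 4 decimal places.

r = Sxy/√(Sxx·Syy) = 36.784/√(1603.97516) = 36.784/40.049659 = 0.918460

0.9185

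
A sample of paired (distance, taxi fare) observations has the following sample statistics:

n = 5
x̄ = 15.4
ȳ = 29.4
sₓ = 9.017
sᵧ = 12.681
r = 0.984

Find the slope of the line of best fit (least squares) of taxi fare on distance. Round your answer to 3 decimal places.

b = r · sᵧ/sₓ = 0.984 · 12.681/9.017 = 1.383842

1.384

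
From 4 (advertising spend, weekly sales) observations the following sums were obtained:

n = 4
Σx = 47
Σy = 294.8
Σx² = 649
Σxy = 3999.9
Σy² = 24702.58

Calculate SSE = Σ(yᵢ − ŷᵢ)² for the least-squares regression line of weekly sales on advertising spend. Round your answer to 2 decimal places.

Sxx = Σx² − (Σx)²/n = 649 − 552.25 = 96.75
Sxy = Σxy − (Σx)(Σy)/n = 3999.9 − 3463.9 = 536
Syy = Σy² − (Σy)²/n = 24702.58 − 21726.76 = 2975.82
b = Sxy/Sxx = 536/96.75 = 5.540052
SSE = Syy − b·Sxy = 2975.82 − 5.540052·536 = 6.352300

6.35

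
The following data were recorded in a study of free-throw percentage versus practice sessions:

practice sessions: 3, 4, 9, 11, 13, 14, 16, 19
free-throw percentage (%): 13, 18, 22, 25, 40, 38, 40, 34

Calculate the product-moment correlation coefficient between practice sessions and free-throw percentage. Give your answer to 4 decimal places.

0.8738

n = 8, Σx = 89, Σy = 230, Σxy = 2922, Σx² = 1209, Σy² = 7402
Sxx = Σx² − (Σx)²/n = 1209 − 990.125 = 218.875
Sxy = Σxy − (Σx)(Σy)/n = 2922 − 2558.75 = 363.25
Syy = Σy² − (Σy)²/n = 7402 − 6612.5 = 789.5
r = Sxy/√(Sxx·Syy) = 363.25/√(172801.8125) = 363.25/415.694374 = 0.873839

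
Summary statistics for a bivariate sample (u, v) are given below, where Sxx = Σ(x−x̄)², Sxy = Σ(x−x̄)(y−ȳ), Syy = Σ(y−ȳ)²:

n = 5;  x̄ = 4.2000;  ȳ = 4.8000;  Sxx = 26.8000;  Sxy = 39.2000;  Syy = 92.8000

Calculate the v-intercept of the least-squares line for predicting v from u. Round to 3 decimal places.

-1.343

b = Sxy/Sxx = 39.2/26.8 = 1.462687
a = ȳ − b·x̄ = 4.8 − 1.462687·4.2 = -1.343284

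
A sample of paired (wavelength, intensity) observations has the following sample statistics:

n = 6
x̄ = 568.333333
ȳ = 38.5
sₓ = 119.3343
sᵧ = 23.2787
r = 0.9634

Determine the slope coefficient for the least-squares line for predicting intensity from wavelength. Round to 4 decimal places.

0.1879

b = r · sᵧ/sₓ = 0.9634 · 23.2787/119.3343 = 0.187932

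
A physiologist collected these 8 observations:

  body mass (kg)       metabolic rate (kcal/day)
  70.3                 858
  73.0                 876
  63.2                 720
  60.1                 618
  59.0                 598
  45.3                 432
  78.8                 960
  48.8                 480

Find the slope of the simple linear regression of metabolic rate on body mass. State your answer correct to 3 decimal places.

16.514

n = 8, Σx = 498.5, Σy = 5542, Σxy = 360834.8, Σx² = 32001.31
Sxx = Σx² − (Σx)²/n = 32001.31 − 31062.78125 = 938.52875
Sxy = Σxy − (Σx)(Σy)/n = 360834.8 − 345335.875 = 15498.925
b = Sxy/Sxx = 15498.925/938.52875 = 16.514065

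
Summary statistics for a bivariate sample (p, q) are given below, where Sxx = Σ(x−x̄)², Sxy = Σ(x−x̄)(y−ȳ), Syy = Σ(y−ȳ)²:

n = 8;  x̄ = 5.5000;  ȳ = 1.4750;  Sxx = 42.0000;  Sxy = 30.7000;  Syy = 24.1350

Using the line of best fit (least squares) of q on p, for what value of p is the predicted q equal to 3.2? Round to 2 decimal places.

7.86

b = Sxy/Sxx = 30.7/42 = 0.730952
a = ȳ − b·x̄ = 1.475 − 0.730952·5.5 = -2.545238
Set a + b·x = 3.2: x = (3.2 − (-2.545238)) / 0.730952 = 7.859935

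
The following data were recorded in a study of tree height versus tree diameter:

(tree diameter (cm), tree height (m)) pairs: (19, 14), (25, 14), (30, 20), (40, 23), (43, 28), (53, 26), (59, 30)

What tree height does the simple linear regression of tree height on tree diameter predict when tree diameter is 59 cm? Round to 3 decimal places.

30.635

n = 7, Σx = 269, Σy = 155, Σxy = 6488, Σx² = 11625
Sxx = Σx² − (Σx)²/n = 11625 − 10337.285714 = 1287.714286
Sxy = Σxy − (Σx)(Σy)/n = 6488 − 5956.428571 = 531.571429
b = Sxy/Sxx = 531.571429/1287.714286 = 0.412802
a = ȳ − b·x̄ = 22.142857 − 0.412802·38.428571 = 6.279454
ŷ(59) = a + b·59 = 6.279454 + 0.412802·59 = 30.634790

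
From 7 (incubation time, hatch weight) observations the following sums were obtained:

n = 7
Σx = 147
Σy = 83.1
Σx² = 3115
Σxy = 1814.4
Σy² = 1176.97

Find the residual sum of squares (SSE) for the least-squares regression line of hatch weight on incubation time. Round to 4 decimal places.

Sxx = Σx² − (Σx)²/n = 3115 − 3087 = 28
Sxy = Σxy − (Σx)(Σy)/n = 1814.4 − 1745.1 = 69.3
Syy = Σy² − (Σy)²/n = 1176.97 − 986.515714 = 190.454286
b = Sxy/Sxx = 69.3/28 = 2.475
SSE = Syy − b·Sxy = 190.454286 − 2.475·69.3 = 18.936786

18.9368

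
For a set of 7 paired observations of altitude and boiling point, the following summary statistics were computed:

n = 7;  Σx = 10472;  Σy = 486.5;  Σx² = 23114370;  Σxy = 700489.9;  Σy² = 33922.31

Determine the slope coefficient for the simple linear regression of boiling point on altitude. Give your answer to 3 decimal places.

Sxx = Σx² − (Σx)²/n = 23114370 − 15666112 = 7448258
Sxy = Σxy − (Σx)(Σy)/n = 700489.9 − 727804 = -27314.1
b = Sxy/Sxx = -27314.1/7448258 = -0.003667

-0.004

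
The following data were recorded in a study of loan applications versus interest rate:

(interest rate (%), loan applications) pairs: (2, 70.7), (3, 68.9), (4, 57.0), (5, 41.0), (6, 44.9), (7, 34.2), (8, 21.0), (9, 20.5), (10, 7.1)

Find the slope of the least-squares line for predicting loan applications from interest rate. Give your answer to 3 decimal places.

n = 9, Σx = 54, Σy = 365.3, Σxy = 1713.4, Σx² = 384
Sxx = Σx² − (Σx)²/n = 384 − 324 = 60
Sxy = Σxy − (Σx)(Σy)/n = 1713.4 − 2191.8 = -478.4
b = Sxy/Sxx = -478.4/60 = -7.973333

-7.973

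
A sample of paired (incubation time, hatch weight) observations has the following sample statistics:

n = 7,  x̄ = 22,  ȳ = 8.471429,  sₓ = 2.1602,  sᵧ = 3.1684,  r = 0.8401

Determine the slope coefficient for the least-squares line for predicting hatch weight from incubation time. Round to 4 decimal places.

1.2322

b = r · sᵧ/sₓ = 0.8401 · 3.1684/2.1602 = 1.232188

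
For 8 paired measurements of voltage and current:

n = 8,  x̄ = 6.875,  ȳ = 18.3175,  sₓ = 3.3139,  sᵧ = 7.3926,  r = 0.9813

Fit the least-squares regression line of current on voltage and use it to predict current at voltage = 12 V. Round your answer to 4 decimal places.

29.5365

b = r · sᵧ/sₓ = 0.9813 · 7.3926/3.3139 = 2.189070
a = ȳ − b·x̄ = 18.3175 − 2.189070·6.875 = 3.267645
ŷ(12) = a + b·12 = 3.267645 + 2.189070·12 = 29.536483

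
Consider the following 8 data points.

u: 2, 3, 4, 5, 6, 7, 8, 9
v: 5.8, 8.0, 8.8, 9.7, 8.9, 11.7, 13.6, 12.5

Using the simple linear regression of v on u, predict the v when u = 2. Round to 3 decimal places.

6.425

n = 8, Σx = 44, Σy = 79, Σxy = 475.9, Σx² = 284
Sxx = Σx² − (Σx)²/n = 284 − 242 = 42
Sxy = Σxy − (Σx)(Σy)/n = 475.9 − 434.5 = 41.4
b = Sxy/Sxx = 41.4/42 = 0.985714
a = ȳ − b·x̄ = 9.875 − 0.985714·5.5 = 4.453571
ŷ(2) = a + b·2 = 4.453571 + 0.985714·2 = 6.425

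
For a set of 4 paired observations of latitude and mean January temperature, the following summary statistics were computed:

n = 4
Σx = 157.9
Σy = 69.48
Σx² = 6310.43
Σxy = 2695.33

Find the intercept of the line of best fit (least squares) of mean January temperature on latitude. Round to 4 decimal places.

41.5637

Sxx = Σx² − (Σx)²/n = 6310.43 − 6233.1025 = 77.3275
Sxy = Σxy − (Σx)(Σy)/n = 2695.33 − 2742.723 = -47.393
b = Sxy/Sxx = -47.393/77.3275 = -0.612887
a = ȳ − b·x̄ = 17.37 − (-0.612887)·39.475 = 41.563704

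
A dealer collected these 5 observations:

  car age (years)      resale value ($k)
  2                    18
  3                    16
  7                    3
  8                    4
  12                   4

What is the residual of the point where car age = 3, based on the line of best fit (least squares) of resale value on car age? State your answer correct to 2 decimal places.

1.63

n = 5, Σx = 32, Σy = 45, Σxy = 185, Σx² = 270
Sxx = Σx² − (Σx)²/n = 270 − 204.8 = 65.2
Sxy = Σxy − (Σx)(Σy)/n = 185 − 288 = -103
b = Sxy/Sxx = -103/65.2 = -1.579755
a = ȳ − b·x̄ = 9 − (-1.579755)·6.4 = 19.110429
ŷ(3) = 19.110429 + (-1.579755)·3 = 14.371166
residual = y − ŷ = 16 − 14.371166 = 1.628834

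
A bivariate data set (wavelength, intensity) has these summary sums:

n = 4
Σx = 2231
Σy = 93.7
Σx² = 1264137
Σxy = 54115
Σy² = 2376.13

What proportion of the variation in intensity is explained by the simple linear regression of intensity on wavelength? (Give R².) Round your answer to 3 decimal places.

Sxx = Σx² − (Σx)²/n = 1264137 − 1244340.25 = 19796.75
Sxy = Σxy − (Σx)(Σy)/n = 54115 − 52261.175 = 1853.825
Syy = Σy² − (Σy)²/n = 2376.13 − 2194.9225 = 181.2075
R² = Sxy²/(Sxx·Syy) = (1853.825)²/(19796.75·181.2075) = 0.958004

0.958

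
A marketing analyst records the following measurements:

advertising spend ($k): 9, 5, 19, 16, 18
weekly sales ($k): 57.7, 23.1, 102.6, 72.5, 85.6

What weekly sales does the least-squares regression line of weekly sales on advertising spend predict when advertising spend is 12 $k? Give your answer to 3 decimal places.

61.648

n = 5, Σx = 67, Σy = 341.5, Σxy = 5285, Σx² = 1047
Sxx = Σx² − (Σx)²/n = 1047 − 897.8 = 149.2
Sxy = Σxy − (Σx)(Σy)/n = 5285 − 4576.1 = 708.9
b = Sxy/Sxx = 708.9/149.2 = 4.751340
a = ȳ − b·x̄ = 68.3 − 4.751340·13.4 = 4.632038
ŷ(12) = a + b·12 = 4.632038 + 4.751340·12 = 61.648123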